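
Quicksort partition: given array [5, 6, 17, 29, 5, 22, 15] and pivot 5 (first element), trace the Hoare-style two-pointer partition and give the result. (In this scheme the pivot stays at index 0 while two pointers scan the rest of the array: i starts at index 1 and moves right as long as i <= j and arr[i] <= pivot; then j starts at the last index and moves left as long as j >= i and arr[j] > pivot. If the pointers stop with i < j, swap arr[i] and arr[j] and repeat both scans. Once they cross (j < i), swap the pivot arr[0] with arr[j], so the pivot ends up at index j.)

Hoare-style two-pointer partition with pivot = 5:

Initial array: [5, 6, 17, 29, 5, 22, 15]

Pointers start at i = 1, j = 6.
i stops at index 1 (arr[1]=6 > 5), j stops at index 4 (arr[4]=5 <= 5): swap arr[1] and arr[4], array becomes [5, 5, 17, 29, 6, 22, 15]
i ends at 2, j ends at 1: the pointers have crossed (j < i), so scanning stops.

Swap pivot arr[0] with arr[1] to place pivot at position 1: [5, 5, 17, 29, 6, 22, 15]
Pivot position: 1

After partitioning with pivot 5, the array becomes [5, 5, 17, 29, 6, 22, 15]. The pivot is placed at index 1. All elements to the left of the pivot are <= 5, and all elements to the right are > 5.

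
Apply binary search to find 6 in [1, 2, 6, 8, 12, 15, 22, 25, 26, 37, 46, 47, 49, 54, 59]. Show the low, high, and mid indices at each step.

Binary search for 6 in [1, 2, 6, 8, 12, 15, 22, 25, 26, 37, 46, 47, 49, 54, 59]:

lo=0, hi=14, mid=7, arr[mid]=25 -> 25 > 6, search left half
lo=0, hi=6, mid=3, arr[mid]=8 -> 8 > 6, search left half
lo=0, hi=2, mid=1, arr[mid]=2 -> 2 < 6, search right half
lo=2, hi=2, mid=2, arr[mid]=6 -> Found target at index 2!

Binary search finds 6 at index 2 after 4 comparisons. The search repeatedly halves the search space by comparing with the middle element.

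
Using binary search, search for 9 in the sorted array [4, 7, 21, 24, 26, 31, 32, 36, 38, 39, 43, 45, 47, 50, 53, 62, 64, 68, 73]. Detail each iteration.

Binary search for 9 in [4, 7, 21, 24, 26, 31, 32, 36, 38, 39, 43, 45, 47, 50, 53, 62, 64, 68, 73]:

lo=0, hi=18, mid=9, arr[mid]=39 -> 39 > 9, search left half
lo=0, hi=8, mid=4, arr[mid]=26 -> 26 > 9, search left half
lo=0, hi=3, mid=1, arr[mid]=7 -> 7 < 9, search right half
lo=2, hi=3, mid=2, arr[mid]=21 -> 21 > 9, search left half
lo=2 > hi=1, target 9 not found

Binary search determines that 9 is not in the array after 4 comparisons. The search space was exhausted without finding the target.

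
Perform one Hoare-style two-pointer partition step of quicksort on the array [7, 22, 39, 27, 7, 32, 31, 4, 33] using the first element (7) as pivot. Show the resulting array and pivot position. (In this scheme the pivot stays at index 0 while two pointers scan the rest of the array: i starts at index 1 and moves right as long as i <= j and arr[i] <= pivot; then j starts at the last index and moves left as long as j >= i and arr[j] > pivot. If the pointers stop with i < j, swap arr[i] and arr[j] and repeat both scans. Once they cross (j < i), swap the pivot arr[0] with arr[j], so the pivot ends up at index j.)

Hoare-style two-pointer partition with pivot = 7:

Initial array: [7, 22, 39, 27, 7, 32, 31, 4, 33]

Pointers start at i = 1, j = 8.
i stops at index 1 (arr[1]=22 > 7), j stops at index 7 (arr[7]=4 <= 7): swap arr[1] and arr[7], array becomes [7, 4, 39, 27, 7, 32, 31, 22, 33]
i stops at index 2 (arr[2]=39 > 7), j stops at index 4 (arr[4]=7 <= 7): swap arr[2] and arr[4], array becomes [7, 4, 7, 27, 39, 32, 31, 22, 33]
i ends at 3, j ends at 2: the pointers have crossed (j < i), so scanning stops.

Swap pivot arr[0] with arr[2] to place pivot at position 2: [7, 4, 7, 27, 39, 32, 31, 22, 33]
Pivot position: 2

After partitioning with pivot 7, the array becomes [7, 4, 7, 27, 39, 32, 31, 22, 33]. The pivot is placed at index 2. All elements to the left of the pivot are <= 7, and all elements to the right are > 7.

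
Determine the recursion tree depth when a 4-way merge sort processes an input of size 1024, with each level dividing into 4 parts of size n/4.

For divide and conquer with division factor 4:

Problem sizes at each level:
Level 0: 1024
Level 1: 256
Level 2: 64
Level 3: 16
Level 4: 4
Level 5: 1

The root is level 0 and the size-1 base case is level 5 (the tree spans levels 0 through 5, i.e. 6 levels counting the root), so the depth is the number of divisions: log_4(1024) = 5

The recursion tree depth is log_4(1024) = 5. At each level, the problem size is divided by 4, so it takes 5 divisions to reduce to a base case of size 1. The algorithm makes 4 recursive calls at each level.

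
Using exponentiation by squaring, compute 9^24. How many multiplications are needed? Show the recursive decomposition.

Computing 9^24 by squaring (build up from 9^1; each line after the first costs one multiplication):

9^1 = 9
9^2 = (9^1)^2 = 9^2 = 81
9^3 = 9 * 9^2 = 9 * 81 = 729
9^6 = (9^3)^2 = 729^2 = 531441
9^12 = (9^6)^2 = 531441^2 = 282429536481
9^24 = (9^12)^2 = 282429536481^2 = 79766443076872509863361

Result: 79766443076872509863361
Multiplications needed: 5 (5 lines after 9^1)

9^24 = 79766443076872509863361. Using exponentiation by squaring, this requires 5 multiplications. The key idea: if the exponent is even, square the half-power; if odd, multiply by the base once.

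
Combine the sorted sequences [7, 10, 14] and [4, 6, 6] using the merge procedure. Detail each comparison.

Merging process:

Compare 7 vs 4: take 4 from right. Merged: [4]
Compare 7 vs 6: take 6 from right. Merged: [4, 6]
Compare 7 vs 6: take 6 from right. Merged: [4, 6, 6]
Append remaining from left: [7, 10, 14]. Merged: [4, 6, 6, 7, 10, 14]

Final merged array: [4, 6, 6, 7, 10, 14]
Total comparisons: 3

The merged array is [4, 6, 6, 7, 10, 14], requiring 3 comparisons. The merge step runs in O(n) time where n is the total number of elements.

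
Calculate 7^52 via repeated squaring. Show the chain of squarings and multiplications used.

Computing 7^52 by squaring (build up from 7^1; each line after the first costs one multiplication):

7^1 = 7
7^2 = (7^1)^2 = 7^2 = 49
7^3 = 7 * 7^2 = 7 * 49 = 343
7^6 = (7^3)^2 = 343^2 = 117649
7^12 = (7^6)^2 = 117649^2 = 13841287201
7^13 = 7 * 7^12 = 7 * 13841287201 = 96889010407
7^26 = (7^13)^2 = 96889010407^2 = 9387480337647754305649
7^52 = (7^26)^2 = 9387480337647754305649^2 = 88124787089723195184393736687912818113311201

Result: 88124787089723195184393736687912818113311201
Multiplications needed: 7 (7 lines after 7^1)

7^52 = 88124787089723195184393736687912818113311201. Using exponentiation by squaring, this requires 7 multiplications. The key idea: if the exponent is even, square the half-power; if odd, multiply by the base once.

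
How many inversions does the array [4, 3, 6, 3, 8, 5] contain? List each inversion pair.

Finding inversions in [4, 3, 6, 3, 8, 5]:

(0, 1): arr[0]=4 > arr[1]=3
(0, 3): arr[0]=4 > arr[3]=3
(2, 3): arr[2]=6 > arr[3]=3
(2, 5): arr[2]=6 > arr[5]=5
(4, 5): arr[4]=8 > arr[5]=5

Total inversions: 5

The array has 5 inversion(s): (0,1), (0,3), (2,3), (2,5), (4,5). Each pair (i,j) satisfies i < j and arr[i] > arr[j].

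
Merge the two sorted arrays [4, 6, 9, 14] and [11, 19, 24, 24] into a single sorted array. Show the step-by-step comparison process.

Merging process:

Compare 4 vs 11: take 4 from left. Merged: [4]
Compare 6 vs 11: take 6 from left. Merged: [4, 6]
Compare 9 vs 11: take 9 from left. Merged: [4, 6, 9]
Compare 14 vs 11: take 11 from right. Merged: [4, 6, 9, 11]
Compare 14 vs 19: take 14 from left. Merged: [4, 6, 9, 11, 14]
Append remaining from right: [19, 24, 24]. Merged: [4, 6, 9, 11, 14, 19, 24, 24]

Final merged array: [4, 6, 9, 11, 14, 19, 24, 24]
Total comparisons: 5

The merged array is [4, 6, 9, 11, 14, 19, 24, 24], requiring 5 comparisons. The merge step runs in O(n) time where n is the total number of elements.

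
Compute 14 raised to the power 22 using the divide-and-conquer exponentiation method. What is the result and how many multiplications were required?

Computing 14^22 by squaring (build up from 14^1; each line after the first costs one multiplication):

14^1 = 14
14^2 = (14^1)^2 = 14^2 = 196
14^4 = (14^2)^2 = 196^2 = 38416
14^5 = 14 * 14^4 = 14 * 38416 = 537824
14^10 = (14^5)^2 = 537824^2 = 289254654976
14^11 = 14 * 14^10 = 14 * 289254654976 = 4049565169664
14^22 = (14^11)^2 = 4049565169664^2 = 16398978063355821105872896

Result: 16398978063355821105872896
Multiplications needed: 6 (6 lines after 14^1)

14^22 = 16398978063355821105872896. Using exponentiation by squaring, this requires 6 multiplications. The key idea: if the exponent is even, square the half-power; if odd, multiply by the base once.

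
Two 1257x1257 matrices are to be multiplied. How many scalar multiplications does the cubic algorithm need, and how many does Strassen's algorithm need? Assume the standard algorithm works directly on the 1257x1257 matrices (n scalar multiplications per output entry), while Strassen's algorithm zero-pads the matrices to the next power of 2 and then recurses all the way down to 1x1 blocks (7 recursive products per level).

Matrix multiplication for 1257x1257 matrices:

Strassen's algorithm requires power-of-2 dimensions. Pad 1257x1257 to 2048x2048 (next power of 2).

Standard algorithm: 1257^3 = 1986121593 multiplications
Strassen's algorithm: 7^(log2(2048)) = 7^11 = 1977326743 multiplications
Savings: 1986121593 - 1977326743 = 8794850 multiplications

Standard: 1986121593 multiplications (1257^3). Strassen: 1977326743 multiplications (7^11, after padding to 2048x2048). Strassen reduces 8 recursive multiplications to 7 at each level.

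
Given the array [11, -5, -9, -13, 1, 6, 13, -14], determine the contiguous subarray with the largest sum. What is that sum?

Using Kadane's algorithm on [11, -5, -9, -13, 1, 6, 13, -14]:

Scanning through the array:
Position 1 (value -5): max_ending_here = 6, max_so_far = 11
Position 2 (value -9): max_ending_here = -3, max_so_far = 11
Position 3 (value -13): max_ending_here = -13, max_so_far = 11
Position 4 (value 1): max_ending_here = 1, max_so_far = 11
Position 5 (value 6): max_ending_here = 7, max_so_far = 11
Position 6 (value 13): max_ending_here = 20, max_so_far = 20
Position 7 (value -14): max_ending_here = 6, max_so_far = 20

Maximum subarray: [1, 6, 13]
Maximum sum: 20

The maximum subarray is [1, 6, 13] with sum 20. This subarray runs from index 4 to index 6.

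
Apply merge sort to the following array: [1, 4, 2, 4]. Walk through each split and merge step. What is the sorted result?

Merge sort trace:

Split: [1, 4, 2, 4] -> [1, 4] and [2, 4]
  Split: [1, 4] -> [1] and [4]
  Merge: [1] + [4] -> [1, 4]
  Split: [2, 4] -> [2] and [4]
  Merge: [2] + [4] -> [2, 4]
Merge: [1, 4] + [2, 4] -> [1, 2, 4, 4]

Final sorted array: [1, 2, 4, 4]

The merge sort proceeds by recursively splitting the array and merging sorted halves.
After all merges, the sorted array is [1, 2, 4, 4].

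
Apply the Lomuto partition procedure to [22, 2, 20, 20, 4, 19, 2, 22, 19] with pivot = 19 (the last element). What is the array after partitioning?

Lomuto partition with pivot = 19:

Initial array: [22, 2, 20, 20, 4, 19, 2, 22, 19]

arr[0]=22 > 19: no swap
arr[1]=2 <= 19: swap with position 0, array becomes [2, 22, 20, 20, 4, 19, 2, 22, 19]
arr[2]=20 > 19: no swap
arr[3]=20 > 19: no swap
arr[4]=4 <= 19: swap with position 1, array becomes [2, 4, 20, 20, 22, 19, 2, 22, 19]
arr[5]=19 <= 19: swap with position 2, array becomes [2, 4, 19, 20, 22, 20, 2, 22, 19]
arr[6]=2 <= 19: swap with position 3, array becomes [2, 4, 19, 2, 22, 20, 20, 22, 19]
arr[7]=22 > 19: no swap

Place pivot at position 4: [2, 4, 19, 2, 19, 20, 20, 22, 22]
Pivot position: 4

After partitioning with pivot 19, the array becomes [2, 4, 19, 2, 19, 20, 20, 22, 22]. The pivot is placed at index 4. All elements to the left of the pivot are <= 19, and all elements to the right are > 19.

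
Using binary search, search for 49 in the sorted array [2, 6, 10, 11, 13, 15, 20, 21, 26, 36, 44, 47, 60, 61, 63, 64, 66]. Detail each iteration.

Binary search for 49 in [2, 6, 10, 11, 13, 15, 20, 21, 26, 36, 44, 47, 60, 61, 63, 64, 66]:

lo=0, hi=16, mid=8, arr[mid]=26 -> 26 < 49, search right half
lo=9, hi=16, mid=12, arr[mid]=60 -> 60 > 49, search left half
lo=9, hi=11, mid=10, arr[mid]=44 -> 44 < 49, search right half
lo=11, hi=11, mid=11, arr[mid]=47 -> 47 < 49, search right half
lo=12 > hi=11, target 49 not found

Binary search determines that 49 is not in the array after 4 comparisons. The search space was exhausted without finding the target.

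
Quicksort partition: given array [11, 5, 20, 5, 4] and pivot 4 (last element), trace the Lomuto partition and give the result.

Lomuto partition with pivot = 4:

Initial array: [11, 5, 20, 5, 4]

arr[0]=11 > 4: no swap
arr[1]=5 > 4: no swap
arr[2]=20 > 4: no swap
arr[3]=5 > 4: no swap

Place pivot at position 0: [4, 5, 20, 5, 11]
Pivot position: 0

After partitioning with pivot 4, the array becomes [4, 5, 20, 5, 11]. The pivot is placed at index 0. All elements to the left of the pivot are <= 4, and all elements to the right are > 4.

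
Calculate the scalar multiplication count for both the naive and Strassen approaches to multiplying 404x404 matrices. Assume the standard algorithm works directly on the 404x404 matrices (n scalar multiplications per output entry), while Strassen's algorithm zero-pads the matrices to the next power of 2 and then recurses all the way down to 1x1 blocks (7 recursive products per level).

Matrix multiplication for 404x404 matrices:

Strassen's algorithm requires power-of-2 dimensions. Pad 404x404 to 512x512 (next power of 2).

Standard algorithm: 404^3 = 65939264 multiplications
Strassen's algorithm: 7^(log2(512)) = 7^9 = 40353607 multiplications
Savings: 65939264 - 40353607 = 25585657 multiplications

Standard: 65939264 multiplications (404^3). Strassen: 40353607 multiplications (7^9, after padding to 512x512). Strassen reduces 8 recursive multiplications to 7 at each level.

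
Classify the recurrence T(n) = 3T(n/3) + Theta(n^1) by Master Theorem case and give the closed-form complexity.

Master Theorem for T(n) = 3T(n/3) + O(n^1):

a = 3, b = 3, c = 1
log_b(a) = log_3(3) = 1.0000

Case 2: c = 1 = log_3(3) = 1.0000
T(n) = O(n^1 log n) = O(n log n)

For T(n) = 3T(n/3) + O(n^1): log_3(3) = 1.0000. This is Case 2 of the Master Theorem (c = log_b(a), equal work at all levels), giving O(n log n).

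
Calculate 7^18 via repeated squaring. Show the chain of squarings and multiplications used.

Computing 7^18 by squaring (build up from 7^1; each line after the first costs one multiplication):

7^1 = 7
7^2 = (7^1)^2 = 7^2 = 49
7^4 = (7^2)^2 = 49^2 = 2401
7^8 = (7^4)^2 = 2401^2 = 5764801
7^9 = 7 * 7^8 = 7 * 5764801 = 40353607
7^18 = (7^9)^2 = 40353607^2 = 1628413597910449

Result: 1628413597910449
Multiplications needed: 5 (5 lines after 7^1)

7^18 = 1628413597910449. Using exponentiation by squaring, this requires 5 multiplications. The key idea: if the exponent is even, square the half-power; if odd, multiply by the base once.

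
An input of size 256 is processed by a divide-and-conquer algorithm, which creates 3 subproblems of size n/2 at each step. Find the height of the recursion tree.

For divide and conquer with division factor 2:

Problem sizes at each level:
Level 0: 256
Level 1: 128
Level 2: 64
Level 3: 32
Level 4: 16
Level 5: 8
Level 6: 4
Level 7: 2
Level 8: 1

The root is level 0 and the size-1 base case is level 8 (the tree spans levels 0 through 8, i.e. 9 levels counting the root), so the depth is the number of divisions: log_2(256) = 8

The recursion tree depth is log_2(256) = 8. At each level, the problem size is divided by 2, so it takes 8 divisions to reduce to a base case of size 1. The algorithm makes 3 recursive calls at each level.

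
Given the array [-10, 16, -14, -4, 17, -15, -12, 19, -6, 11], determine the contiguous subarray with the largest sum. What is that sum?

Using Kadane's algorithm on [-10, 16, -14, -4, 17, -15, -12, 19, -6, 11]:

Scanning through the array:
Position 1 (value 16): max_ending_here = 16, max_so_far = 16
Position 2 (value -14): max_ending_here = 2, max_so_far = 16
Position 3 (value -4): max_ending_here = -2, max_so_far = 16
Position 4 (value 17): max_ending_here = 17, max_so_far = 17
Position 5 (value -15): max_ending_here = 2, max_so_far = 17
Position 6 (value -12): max_ending_here = -10, max_so_far = 17
Position 7 (value 19): max_ending_here = 19, max_so_far = 19
Position 8 (value -6): max_ending_here = 13, max_so_far = 19
Position 9 (value 11): max_ending_here = 24, max_so_far = 24

Maximum subarray: [19, -6, 11]
Maximum sum: 24

The maximum subarray is [19, -6, 11] with sum 24. This subarray runs from index 7 to index 9.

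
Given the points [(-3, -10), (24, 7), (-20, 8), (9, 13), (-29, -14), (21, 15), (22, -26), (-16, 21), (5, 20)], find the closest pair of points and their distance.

Computing all pairwise distances among 9 points:

d((-3, -10), (24, 7)) = 31.9061
d((-3, -10), (-20, 8)) = 24.7588
d((-3, -10), (9, 13)) = 25.9422
d((-3, -10), (-29, -14)) = 26.3059
d((-3, -10), (21, 15)) = 34.6554
d((-3, -10), (22, -26)) = 29.6816
d((-3, -10), (-16, 21)) = 33.6155
d((-3, -10), (5, 20)) = 31.0483
d((24, 7), (-20, 8)) = 44.0114
d((24, 7), (9, 13)) = 16.1555
d((24, 7), (-29, -14)) = 57.0088
d((24, 7), (21, 15)) = 8.544
d((24, 7), (22, -26)) = 33.0606
d((24, 7), (-16, 21)) = 42.3792
d((24, 7), (5, 20)) = 23.0217
d((-20, 8), (9, 13)) = 29.4279
d((-20, 8), (-29, -14)) = 23.7697
d((-20, 8), (21, 15)) = 41.5933
d((-20, 8), (22, -26)) = 54.037
d((-20, 8), (-16, 21)) = 13.6015
d((-20, 8), (5, 20)) = 27.7308
d((9, 13), (-29, -14)) = 46.6154
d((9, 13), (21, 15)) = 12.1655
d((9, 13), (22, -26)) = 41.1096
d((9, 13), (-16, 21)) = 26.2488
d((9, 13), (5, 20)) = 8.0623 <-- minimum
d((-29, -14), (21, 15)) = 57.8014
d((-29, -14), (22, -26)) = 52.3927
d((-29, -14), (-16, 21)) = 37.3363
d((-29, -14), (5, 20)) = 48.0833
d((21, 15), (22, -26)) = 41.0122
d((21, 15), (-16, 21)) = 37.4833
d((21, 15), (5, 20)) = 16.7631
d((22, -26), (-16, 21)) = 60.4401
d((22, -26), (5, 20)) = 49.0408
d((-16, 21), (5, 20)) = 21.0238

Closest pair: (9, 13) and (5, 20) with distance 8.0623

The closest pair is (9, 13) and (5, 20) with Euclidean distance 8.0623. For 9 points, brute-force pairwise comparison is shown above. For large n, the divide-and-conquer algorithm (sort by x, recurse on halves, check the dividing strip) achieves O(n log n).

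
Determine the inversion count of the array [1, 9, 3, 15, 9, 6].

Finding inversions in [1, 9, 3, 15, 9, 6]:

(1, 2): arr[1]=9 > arr[2]=3
(1, 5): arr[1]=9 > arr[5]=6
(3, 4): arr[3]=15 > arr[4]=9
(3, 5): arr[3]=15 > arr[5]=6
(4, 5): arr[4]=9 > arr[5]=6

Total inversions: 5

The array has 5 inversion(s): (1,2), (1,5), (3,4), (3,5), (4,5). Each pair (i,j) satisfies i < j and arr[i] > arr[j].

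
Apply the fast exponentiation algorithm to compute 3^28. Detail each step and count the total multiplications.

Computing 3^28 by squaring (build up from 3^1; each line after the first costs one multiplication):

3^1 = 3
3^2 = (3^1)^2 = 3^2 = 9
3^3 = 3 * 3^2 = 3 * 9 = 27
3^6 = (3^3)^2 = 27^2 = 729
3^7 = 3 * 3^6 = 3 * 729 = 2187
3^14 = (3^7)^2 = 2187^2 = 4782969
3^28 = (3^14)^2 = 4782969^2 = 22876792454961

Result: 22876792454961
Multiplications needed: 6 (6 lines after 3^1)

3^28 = 22876792454961. Using exponentiation by squaring, this requires 6 multiplications. The key idea: if the exponent is even, square the half-power; if odd, multiply by the base once.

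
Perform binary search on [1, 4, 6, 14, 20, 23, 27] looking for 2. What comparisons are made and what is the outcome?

Binary search for 2 in [1, 4, 6, 14, 20, 23, 27]:

lo=0, hi=6, mid=3, arr[mid]=14 -> 14 > 2, search left half
lo=0, hi=2, mid=1, arr[mid]=4 -> 4 > 2, search left half
lo=0, hi=0, mid=0, arr[mid]=1 -> 1 < 2, search right half
lo=1 > hi=0, target 2 not found

Binary search determines that 2 is not in the array after 3 comparisons. The search space was exhausted without finding the target.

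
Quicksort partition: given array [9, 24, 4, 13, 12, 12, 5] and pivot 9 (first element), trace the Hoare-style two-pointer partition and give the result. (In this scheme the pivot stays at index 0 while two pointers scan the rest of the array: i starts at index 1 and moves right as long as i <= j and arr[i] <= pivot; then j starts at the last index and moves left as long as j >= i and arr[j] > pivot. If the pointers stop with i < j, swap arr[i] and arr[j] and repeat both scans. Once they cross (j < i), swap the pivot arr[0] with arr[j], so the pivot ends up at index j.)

Hoare-style two-pointer partition with pivot = 9:

Initial array: [9, 24, 4, 13, 12, 12, 5]

Pointers start at i = 1, j = 6.
i stops at index 1 (arr[1]=24 > 9), j stops at index 6 (arr[6]=5 <= 9): swap arr[1] and arr[6], array becomes [9, 5, 4, 13, 12, 12, 24]
i ends at 3, j ends at 2: the pointers have crossed (j < i), so scanning stops.

Swap pivot arr[0] with arr[2] to place pivot at position 2: [4, 5, 9, 13, 12, 12, 24]
Pivot position: 2

After partitioning with pivot 9, the array becomes [4, 5, 9, 13, 12, 12, 24]. The pivot is placed at index 2. All elements to the left of the pivot are <= 9, and all elements to the right are > 9.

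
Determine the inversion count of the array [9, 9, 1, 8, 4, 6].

Finding inversions in [9, 9, 1, 8, 4, 6]:

(0, 2): arr[0]=9 > arr[2]=1
(0, 3): arr[0]=9 > arr[3]=8
(0, 4): arr[0]=9 > arr[4]=4
(0, 5): arr[0]=9 > arr[5]=6
(1, 2): arr[1]=9 > arr[2]=1
(1, 3): arr[1]=9 > arr[3]=8
(1, 4): arr[1]=9 > arr[4]=4
(1, 5): arr[1]=9 > arr[5]=6
(3, 4): arr[3]=8 > arr[4]=4
(3, 5): arr[3]=8 > arr[5]=6

Total inversions: 10

The array has 10 inversion(s): (0,2), (0,3), (0,4), (0,5), (1,2), (1,3), (1,4), (1,5), (3,4), (3,5). Each pair (i,j) satisfies i < j and arr[i] > arr[j].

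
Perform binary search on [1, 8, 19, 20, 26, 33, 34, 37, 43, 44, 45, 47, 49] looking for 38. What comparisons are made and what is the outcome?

Binary search for 38 in [1, 8, 19, 20, 26, 33, 34, 37, 43, 44, 45, 47, 49]:

lo=0, hi=12, mid=6, arr[mid]=34 -> 34 < 38, search right half
lo=7, hi=12, mid=9, arr[mid]=44 -> 44 > 38, search left half
lo=7, hi=8, mid=7, arr[mid]=37 -> 37 < 38, search right half
lo=8, hi=8, mid=8, arr[mid]=43 -> 43 > 38, search left half
lo=8 > hi=7, target 38 not found

Binary search determines that 38 is not in the array after 4 comparisons. The search space was exhausted without finding the target.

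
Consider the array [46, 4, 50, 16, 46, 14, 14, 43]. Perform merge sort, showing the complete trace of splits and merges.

Merge sort trace:

Split: [46, 4, 50, 16, 46, 14, 14, 43] -> [46, 4, 50, 16] and [46, 14, 14, 43]
  Split: [46, 4, 50, 16] -> [46, 4] and [50, 16]
    Split: [46, 4] -> [46] and [4]
    Merge: [46] + [4] -> [4, 46]
    Split: [50, 16] -> [50] and [16]
    Merge: [50] + [16] -> [16, 50]
  Merge: [4, 46] + [16, 50] -> [4, 16, 46, 50]
  Split: [46, 14, 14, 43] -> [46, 14] and [14, 43]
    Split: [46, 14] -> [46] and [14]
    Merge: [46] + [14] -> [14, 46]
    Split: [14, 43] -> [14] and [43]
    Merge: [14] + [43] -> [14, 43]
  Merge: [14, 46] + [14, 43] -> [14, 14, 43, 46]
Merge: [4, 16, 46, 50] + [14, 14, 43, 46] -> [4, 14, 14, 16, 43, 46, 46, 50]

Final sorted array: [4, 14, 14, 16, 43, 46, 46, 50]

The merge sort proceeds by recursively splitting the array and merging sorted halves.
After all merges, the sorted array is [4, 14, 14, 16, 43, 46, 46, 50].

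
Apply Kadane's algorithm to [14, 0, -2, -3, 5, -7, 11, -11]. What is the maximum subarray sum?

Using Kadane's algorithm on [14, 0, -2, -3, 5, -7, 11, -11]:

Scanning through the array:
Position 1 (value 0): max_ending_here = 14, max_so_far = 14
Position 2 (value -2): max_ending_here = 12, max_so_far = 14
Position 3 (value -3): max_ending_here = 9, max_so_far = 14
Position 4 (value 5): max_ending_here = 14, max_so_far = 14
Position 5 (value -7): max_ending_here = 7, max_so_far = 14
Position 6 (value 11): max_ending_here = 18, max_so_far = 18
Position 7 (value -11): max_ending_here = 7, max_so_far = 18

Maximum subarray: [14, 0, -2, -3, 5, -7, 11]
Maximum sum: 18

The maximum subarray is [14, 0, -2, -3, 5, -7, 11] with sum 18. This subarray runs from index 0 to index 6.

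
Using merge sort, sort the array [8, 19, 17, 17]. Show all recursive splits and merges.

Merge sort trace:

Split: [8, 19, 17, 17] -> [8, 19] and [17, 17]
  Split: [8, 19] -> [8] and [19]
  Merge: [8] + [19] -> [8, 19]
  Split: [17, 17] -> [17] and [17]
  Merge: [17] + [17] -> [17, 17]
Merge: [8, 19] + [17, 17] -> [8, 17, 17, 19]

Final sorted array: [8, 17, 17, 19]

The merge sort proceeds by recursively splitting the array and merging sorted halves.
After all merges, the sorted array is [8, 17, 17, 19].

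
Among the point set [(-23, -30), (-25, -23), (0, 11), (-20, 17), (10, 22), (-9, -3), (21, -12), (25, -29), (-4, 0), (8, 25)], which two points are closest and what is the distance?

Computing all pairwise distances among 10 points:

d((-23, -30), (-25, -23)) = 7.2801
d((-23, -30), (0, 11)) = 47.0106
d((-23, -30), (-20, 17)) = 47.0956
d((-23, -30), (10, 22)) = 61.5873
d((-23, -30), (-9, -3)) = 30.4138
d((-23, -30), (21, -12)) = 47.5395
d((-23, -30), (25, -29)) = 48.0104
d((-23, -30), (-4, 0)) = 35.5106
d((-23, -30), (8, 25)) = 63.1348
d((-25, -23), (0, 11)) = 42.2019
d((-25, -23), (-20, 17)) = 40.3113
d((-25, -23), (10, 22)) = 57.0088
d((-25, -23), (-9, -3)) = 25.6125
d((-25, -23), (21, -12)) = 47.2969
d((-25, -23), (25, -29)) = 50.3587
d((-25, -23), (-4, 0)) = 31.1448
d((-25, -23), (8, 25)) = 58.2495
d((0, 11), (-20, 17)) = 20.8806
d((0, 11), (10, 22)) = 14.8661
d((0, 11), (-9, -3)) = 16.6433
d((0, 11), (21, -12)) = 31.1448
d((0, 11), (25, -29)) = 47.1699
d((0, 11), (-4, 0)) = 11.7047
d((0, 11), (8, 25)) = 16.1245
d((-20, 17), (10, 22)) = 30.4138
d((-20, 17), (-9, -3)) = 22.8254
d((-20, 17), (21, -12)) = 50.2195
d((-20, 17), (25, -29)) = 64.3506
d((-20, 17), (-4, 0)) = 23.3452
d((-20, 17), (8, 25)) = 29.1204
d((10, 22), (-9, -3)) = 31.4006
d((10, 22), (21, -12)) = 35.7351
d((10, 22), (25, -29)) = 53.1601
d((10, 22), (-4, 0)) = 26.0768
d((10, 22), (8, 25)) = 3.6056 <-- minimum
d((-9, -3), (21, -12)) = 31.3209
d((-9, -3), (25, -29)) = 42.8019
d((-9, -3), (-4, 0)) = 5.831
d((-9, -3), (8, 25)) = 32.7567
d((21, -12), (25, -29)) = 17.4642
d((21, -12), (-4, 0)) = 27.7308
d((21, -12), (8, 25)) = 39.2173
d((25, -29), (-4, 0)) = 41.0122
d((25, -29), (8, 25)) = 56.6127
d((-4, 0), (8, 25)) = 27.7308

Closest pair: (10, 22) and (8, 25) with distance 3.6056

The closest pair is (10, 22) and (8, 25) with Euclidean distance 3.6056. For 10 points, brute-force pairwise comparison is shown above. For large n, the divide-and-conquer algorithm (sort by x, recurse on halves, check the dividing strip) achieves O(n log n).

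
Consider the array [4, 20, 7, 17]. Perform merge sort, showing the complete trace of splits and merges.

Merge sort trace:

Split: [4, 20, 7, 17] -> [4, 20] and [7, 17]
  Split: [4, 20] -> [4] and [20]
  Merge: [4] + [20] -> [4, 20]
  Split: [7, 17] -> [7] and [17]
  Merge: [7] + [17] -> [7, 17]
Merge: [4, 20] + [7, 17] -> [4, 7, 17, 20]

Final sorted array: [4, 7, 17, 20]

The merge sort proceeds by recursively splitting the array and merging sorted halves.
After all merges, the sorted array is [4, 7, 17, 20].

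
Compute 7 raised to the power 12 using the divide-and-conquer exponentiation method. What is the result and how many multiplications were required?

Computing 7^12 by squaring (build up from 7^1; each line after the first costs one multiplication):

7^1 = 7
7^2 = (7^1)^2 = 7^2 = 49
7^3 = 7 * 7^2 = 7 * 49 = 343
7^6 = (7^3)^2 = 343^2 = 117649
7^12 = (7^6)^2 = 117649^2 = 13841287201

Result: 13841287201
Multiplications needed: 4 (4 lines after 7^1)

7^12 = 13841287201. Using exponentiation by squaring, this requires 4 multiplications. The key idea: if the exponent is even, square the half-power; if odd, multiply by the base once.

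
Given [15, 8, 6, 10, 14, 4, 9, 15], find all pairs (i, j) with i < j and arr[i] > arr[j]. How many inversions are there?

Finding inversions in [15, 8, 6, 10, 14, 4, 9, 15]:

(0, 1): arr[0]=15 > arr[1]=8
(0, 2): arr[0]=15 > arr[2]=6
(0, 3): arr[0]=15 > arr[3]=10
(0, 4): arr[0]=15 > arr[4]=14
(0, 5): arr[0]=15 > arr[5]=4
(0, 6): arr[0]=15 > arr[6]=9
(1, 2): arr[1]=8 > arr[2]=6
(1, 5): arr[1]=8 > arr[5]=4
(2, 5): arr[2]=6 > arr[5]=4
(3, 5): arr[3]=10 > arr[5]=4
(3, 6): arr[3]=10 > arr[6]=9
(4, 5): arr[4]=14 > arr[5]=4
(4, 6): arr[4]=14 > arr[6]=9

Total inversions: 13

The array has 13 inversion(s): (0,1), (0,2), (0,3), (0,4), (0,5), (0,6), (1,2), (1,5), (2,5), (3,5), (3,6), (4,5), (4,6). Each pair (i,j) satisfies i < j and arr[i] > arr[j].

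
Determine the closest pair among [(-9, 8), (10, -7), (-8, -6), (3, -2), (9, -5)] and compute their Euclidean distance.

Computing all pairwise distances among 5 points:

d((-9, 8), (10, -7)) = 24.2074
d((-9, 8), (-8, -6)) = 14.0357
d((-9, 8), (3, -2)) = 15.6205
d((-9, 8), (9, -5)) = 22.2036
d((10, -7), (-8, -6)) = 18.0278
d((10, -7), (3, -2)) = 8.6023
d((10, -7), (9, -5)) = 2.2361 <-- minimum
d((-8, -6), (3, -2)) = 11.7047
d((-8, -6), (9, -5)) = 17.0294
d((3, -2), (9, -5)) = 6.7082

Closest pair: (10, -7) and (9, -5) with distance 2.2361

The closest pair is (10, -7) and (9, -5) with Euclidean distance 2.2361. For 5 points, brute-force pairwise comparison is shown above. For large n, the divide-and-conquer algorithm (sort by x, recurse on halves, check the dividing strip) achieves O(n log n).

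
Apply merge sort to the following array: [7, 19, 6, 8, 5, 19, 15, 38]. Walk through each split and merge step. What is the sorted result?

Merge sort trace:

Split: [7, 19, 6, 8, 5, 19, 15, 38] -> [7, 19, 6, 8] and [5, 19, 15, 38]
  Split: [7, 19, 6, 8] -> [7, 19] and [6, 8]
    Split: [7, 19] -> [7] and [19]
    Merge: [7] + [19] -> [7, 19]
    Split: [6, 8] -> [6] and [8]
    Merge: [6] + [8] -> [6, 8]
  Merge: [7, 19] + [6, 8] -> [6, 7, 8, 19]
  Split: [5, 19, 15, 38] -> [5, 19] and [15, 38]
    Split: [5, 19] -> [5] and [19]
    Merge: [5] + [19] -> [5, 19]
    Split: [15, 38] -> [15] and [38]
    Merge: [15] + [38] -> [15, 38]
  Merge: [5, 19] + [15, 38] -> [5, 15, 19, 38]
Merge: [6, 7, 8, 19] + [5, 15, 19, 38] -> [5, 6, 7, 8, 15, 19, 19, 38]

Final sorted array: [5, 6, 7, 8, 15, 19, 19, 38]

The merge sort proceeds by recursively splitting the array and merging sorted halves.
After all merges, the sorted array is [5, 6, 7, 8, 15, 19, 19, 38].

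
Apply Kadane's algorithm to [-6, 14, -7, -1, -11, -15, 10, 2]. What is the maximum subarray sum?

Using Kadane's algorithm on [-6, 14, -7, -1, -11, -15, 10, 2]:

Scanning through the array:
Position 1 (value 14): max_ending_here = 14, max_so_far = 14
Position 2 (value -7): max_ending_here = 7, max_so_far = 14
Position 3 (value -1): max_ending_here = 6, max_so_far = 14
Position 4 (value -11): max_ending_here = -5, max_so_far = 14
Position 5 (value -15): max_ending_here = -15, max_so_far = 14
Position 6 (value 10): max_ending_here = 10, max_so_far = 14
Position 7 (value 2): max_ending_here = 12, max_so_far = 14

Maximum subarray: [14]
Maximum sum: 14

The maximum subarray is [14] with sum 14. This subarray runs from index 1 to index 1.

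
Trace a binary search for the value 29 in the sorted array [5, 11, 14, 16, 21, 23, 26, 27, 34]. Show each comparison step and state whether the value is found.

Binary search for 29 in [5, 11, 14, 16, 21, 23, 26, 27, 34]:

lo=0, hi=8, mid=4, arr[mid]=21 -> 21 < 29, search right half
lo=5, hi=8, mid=6, arr[mid]=26 -> 26 < 29, search right half
lo=7, hi=8, mid=7, arr[mid]=27 -> 27 < 29, search right half
lo=8, hi=8, mid=8, arr[mid]=34 -> 34 > 29, search left half
lo=8 > hi=7, target 29 not found

Binary search determines that 29 is not in the array after 4 comparisons. The search space was exhausted without finding the target.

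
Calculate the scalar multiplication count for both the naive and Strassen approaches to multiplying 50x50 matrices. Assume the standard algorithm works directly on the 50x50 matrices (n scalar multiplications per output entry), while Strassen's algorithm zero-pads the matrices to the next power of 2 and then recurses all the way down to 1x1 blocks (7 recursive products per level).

Matrix multiplication for 50x50 matrices:

Strassen's algorithm requires power-of-2 dimensions. Pad 50x50 to 64x64 (next power of 2).

Standard algorithm: 50^3 = 125000 multiplications
Strassen's algorithm: 7^(log2(64)) = 7^6 = 117649 multiplications
Savings: 125000 - 117649 = 7351 multiplications

Standard: 125000 multiplications (50^3). Strassen: 117649 multiplications (7^6, after padding to 64x64). Strassen reduces 8 recursive multiplications to 7 at each level.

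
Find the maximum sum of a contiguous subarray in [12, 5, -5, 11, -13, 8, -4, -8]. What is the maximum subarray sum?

Using Kadane's algorithm on [12, 5, -5, 11, -13, 8, -4, -8]:

Scanning through the array:
Position 1 (value 5): max_ending_here = 17, max_so_far = 17
Position 2 (value -5): max_ending_here = 12, max_so_far = 17
Position 3 (value 11): max_ending_here = 23, max_so_far = 23
Position 4 (value -13): max_ending_here = 10, max_so_far = 23
Position 5 (value 8): max_ending_here = 18, max_so_far = 23
Position 6 (value -4): max_ending_here = 14, max_so_far = 23
Position 7 (value -8): max_ending_here = 6, max_so_far = 23

Maximum subarray: [12, 5, -5, 11]
Maximum sum: 23

The maximum subarray is [12, 5, -5, 11] with sum 23. This subarray runs from index 0 to index 3.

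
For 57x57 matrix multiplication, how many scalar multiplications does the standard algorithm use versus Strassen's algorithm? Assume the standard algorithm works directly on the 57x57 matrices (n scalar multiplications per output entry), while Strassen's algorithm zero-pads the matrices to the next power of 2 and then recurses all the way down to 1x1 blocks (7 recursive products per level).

Matrix multiplication for 57x57 matrices:

Strassen's algorithm requires power-of-2 dimensions. Pad 57x57 to 64x64 (next power of 2).

Standard algorithm: 57^3 = 185193 multiplications
Strassen's algorithm: 7^(log2(64)) = 7^6 = 117649 multiplications
Savings: 185193 - 117649 = 67544 multiplications

Standard: 185193 multiplications (57^3). Strassen: 117649 multiplications (7^6, after padding to 64x64). Strassen reduces 8 recursive multiplications to 7 at each level.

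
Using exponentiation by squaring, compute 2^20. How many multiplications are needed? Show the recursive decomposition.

Computing 2^20 by squaring (build up from 2^1; each line after the first costs one multiplication):

2^1 = 2
2^2 = (2^1)^2 = 2^2 = 4
2^4 = (2^2)^2 = 4^2 = 16
2^5 = 2 * 2^4 = 2 * 16 = 32
2^10 = (2^5)^2 = 32^2 = 1024
2^20 = (2^10)^2 = 1024^2 = 1048576

Result: 1048576
Multiplications needed: 5 (5 lines after 2^1)

2^20 = 1048576. Using exponentiation by squaring, this requires 5 multiplications. The key idea: if the exponent is even, square the half-power; if odd, multiply by the base once.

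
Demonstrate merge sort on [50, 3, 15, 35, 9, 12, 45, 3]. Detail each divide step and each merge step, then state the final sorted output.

Merge sort trace:

Split: [50, 3, 15, 35, 9, 12, 45, 3] -> [50, 3, 15, 35] and [9, 12, 45, 3]
  Split: [50, 3, 15, 35] -> [50, 3] and [15, 35]
    Split: [50, 3] -> [50] and [3]
    Merge: [50] + [3] -> [3, 50]
    Split: [15, 35] -> [15] and [35]
    Merge: [15] + [35] -> [15, 35]
  Merge: [3, 50] + [15, 35] -> [3, 15, 35, 50]
  Split: [9, 12, 45, 3] -> [9, 12] and [45, 3]
    Split: [9, 12] -> [9] and [12]
    Merge: [9] + [12] -> [9, 12]
    Split: [45, 3] -> [45] and [3]
    Merge: [45] + [3] -> [3, 45]
  Merge: [9, 12] + [3, 45] -> [3, 9, 12, 45]
Merge: [3, 15, 35, 50] + [3, 9, 12, 45] -> [3, 3, 9, 12, 15, 35, 45, 50]

Final sorted array: [3, 3, 9, 12, 15, 35, 45, 50]

The merge sort proceeds by recursively splitting the array and merging sorted halves.
After all merges, the sorted array is [3, 3, 9, 12, 15, 35, 45, 50].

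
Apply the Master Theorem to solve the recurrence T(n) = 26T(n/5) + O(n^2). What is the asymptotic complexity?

Master Theorem for T(n) = 26T(n/5) + O(n^2):

a = 26, b = 5, c = 2
log_b(a) = log_5(26) = 2.0244

Case 1: c = 2 < log_5(26) = 2.0244
T(n) = O(n^(log_5 26))

For T(n) = 26T(n/5) + O(n^2): log_5(26) = 2.0244. This is Case 1 of the Master Theorem (c < log_b(a), work dominated by leaves), giving O(n^(log_5 26)).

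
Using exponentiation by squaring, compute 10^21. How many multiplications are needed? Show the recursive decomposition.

Computing 10^21 by squaring (build up from 10^1; each line after the first costs one multiplication):

10^1 = 10
10^2 = (10^1)^2 = 10^2 = 100
10^4 = (10^2)^2 = 100^2 = 10000
10^5 = 10 * 10^4 = 10 * 10000 = 100000
10^10 = (10^5)^2 = 100000^2 = 10000000000
10^20 = (10^10)^2 = 10000000000^2 = 100000000000000000000
10^21 = 10 * 10^20 = 10 * 100000000000000000000 = 1000000000000000000000

Result: 1000000000000000000000
Multiplications needed: 6 (6 lines after 10^1)

10^21 = 1000000000000000000000. Using exponentiation by squaring, this requires 6 multiplications. The key idea: if the exponent is even, square the half-power; if odd, multiply by the base once.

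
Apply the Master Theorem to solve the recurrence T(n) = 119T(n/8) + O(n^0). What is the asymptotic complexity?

Master Theorem for T(n) = 119T(n/8) + O(n^0):

a = 119, b = 8, c = 0
log_b(a) = log_8(119) = 2.2983

Case 1: c = 0 < log_8(119) = 2.2983
T(n) = O(n^(log_8 119))

For T(n) = 119T(n/8) + O(n^0): log_8(119) = 2.2983. This is Case 1 of the Master Theorem (c < log_b(a), work dominated by leaves), giving O(n^(log_8 119)).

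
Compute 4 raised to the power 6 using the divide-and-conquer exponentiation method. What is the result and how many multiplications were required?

Computing 4^6 by squaring (build up from 4^1; each line after the first costs one multiplication):

4^1 = 4
4^2 = (4^1)^2 = 4^2 = 16
4^3 = 4 * 4^2 = 4 * 16 = 64
4^6 = (4^3)^2 = 64^2 = 4096

Result: 4096
Multiplications needed: 3 (3 lines after 4^1)

4^6 = 4096. Using exponentiation by squaring, this requires 3 multiplications. The key idea: if the exponent is even, square the half-power; if odd, multiply by the base once.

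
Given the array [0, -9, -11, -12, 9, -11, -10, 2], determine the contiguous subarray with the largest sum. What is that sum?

Using Kadane's algorithm on [0, -9, -11, -12, 9, -11, -10, 2]:

Scanning through the array:
Position 1 (value -9): max_ending_here = -9, max_so_far = 0
Position 2 (value -11): max_ending_here = -11, max_so_far = 0
Position 3 (value -12): max_ending_here = -12, max_so_far = 0
Position 4 (value 9): max_ending_here = 9, max_so_far = 9
Position 5 (value -11): max_ending_here = -2, max_so_far = 9
Position 6 (value -10): max_ending_here = -10, max_so_far = 9
Position 7 (value 2): max_ending_here = 2, max_so_far = 9

Maximum subarray: [9]
Maximum sum: 9

The maximum subarray is [9] with sum 9. This subarray runs from index 4 to index 4.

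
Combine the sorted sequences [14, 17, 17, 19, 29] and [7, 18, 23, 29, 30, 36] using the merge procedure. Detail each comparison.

Merging process:

Compare 14 vs 7: take 7 from right. Merged: [7]
Compare 14 vs 18: take 14 from left. Merged: [7, 14]
Compare 17 vs 18: take 17 from left. Merged: [7, 14, 17]
Compare 17 vs 18: take 17 from left. Merged: [7, 14, 17, 17]
Compare 19 vs 18: take 18 from right. Merged: [7, 14, 17, 17, 18]
Compare 19 vs 23: take 19 from left. Merged: [7, 14, 17, 17, 18, 19]
Compare 29 vs 23: take 23 from right. Merged: [7, 14, 17, 17, 18, 19, 23]
Compare 29 vs 29: take 29 from left. Merged: [7, 14, 17, 17, 18, 19, 23, 29]
Append remaining from right: [29, 30, 36]. Merged: [7, 14, 17, 17, 18, 19, 23, 29, 29, 30, 36]

Final merged array: [7, 14, 17, 17, 18, 19, 23, 29, 29, 30, 36]
Total comparisons: 8

The merged array is [7, 14, 17, 17, 18, 19, 23, 29, 29, 30, 36], requiring 8 comparisons. The merge step runs in O(n) time where n is the total number of elements.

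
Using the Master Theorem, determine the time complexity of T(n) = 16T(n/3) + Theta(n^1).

Master Theorem for T(n) = 16T(n/3) + O(n^1):

a = 16, b = 3, c = 1
log_b(a) = log_3(16) = 2.5237

Case 1: c = 1 < log_3(16) = 2.5237
T(n) = O(n^(log_3 16))

For T(n) = 16T(n/3) + O(n^1): log_3(16) = 2.5237. This is Case 1 of the Master Theorem (c < log_b(a), work dominated by leaves), giving O(n^(log_3 16)).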